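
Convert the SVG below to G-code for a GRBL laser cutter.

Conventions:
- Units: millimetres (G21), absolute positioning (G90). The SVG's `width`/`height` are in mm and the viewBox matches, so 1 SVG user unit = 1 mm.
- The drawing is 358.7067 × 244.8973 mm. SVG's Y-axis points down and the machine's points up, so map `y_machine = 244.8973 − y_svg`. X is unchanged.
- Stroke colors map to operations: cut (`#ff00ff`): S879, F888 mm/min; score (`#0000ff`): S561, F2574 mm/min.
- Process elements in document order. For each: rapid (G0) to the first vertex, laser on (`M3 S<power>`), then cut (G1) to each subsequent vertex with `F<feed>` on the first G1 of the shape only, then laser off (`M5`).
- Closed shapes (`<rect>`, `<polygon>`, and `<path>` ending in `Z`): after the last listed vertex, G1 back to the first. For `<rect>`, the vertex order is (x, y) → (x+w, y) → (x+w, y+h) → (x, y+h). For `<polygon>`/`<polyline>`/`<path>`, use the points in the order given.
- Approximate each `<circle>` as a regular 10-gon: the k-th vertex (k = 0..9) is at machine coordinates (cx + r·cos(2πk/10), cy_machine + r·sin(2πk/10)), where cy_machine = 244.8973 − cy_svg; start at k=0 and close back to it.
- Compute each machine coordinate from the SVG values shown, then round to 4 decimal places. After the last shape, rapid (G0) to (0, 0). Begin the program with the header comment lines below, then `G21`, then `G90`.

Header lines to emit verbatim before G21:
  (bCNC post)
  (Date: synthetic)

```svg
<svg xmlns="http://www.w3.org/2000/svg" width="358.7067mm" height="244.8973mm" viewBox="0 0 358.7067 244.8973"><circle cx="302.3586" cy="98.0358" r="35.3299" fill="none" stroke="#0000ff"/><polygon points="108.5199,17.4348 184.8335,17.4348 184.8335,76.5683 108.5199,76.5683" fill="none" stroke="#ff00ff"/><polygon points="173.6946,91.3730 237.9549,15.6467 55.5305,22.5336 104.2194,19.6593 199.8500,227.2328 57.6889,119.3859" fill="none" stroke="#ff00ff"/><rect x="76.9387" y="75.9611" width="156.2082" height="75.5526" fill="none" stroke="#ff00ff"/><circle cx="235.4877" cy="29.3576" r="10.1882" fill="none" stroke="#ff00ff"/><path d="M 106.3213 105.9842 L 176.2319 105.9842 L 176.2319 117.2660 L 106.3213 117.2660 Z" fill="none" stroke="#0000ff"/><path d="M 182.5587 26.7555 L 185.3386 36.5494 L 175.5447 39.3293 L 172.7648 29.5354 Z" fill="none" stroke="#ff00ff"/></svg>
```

Since the viewBox matches the mm dimensions, user units are millimetres directly. The only transform is the Y-flip y_m = 244.8973 − y_svg.

Shape 1 is a circle drawn with `<circle>`. Its stroke #0000ff means score at S561, F2574. After flipping Y the toolpath is (337.6885,146.8615) → (330.9411,167.6279) → (313.2761,180.4622) → (291.4411,180.4622) → (273.7761,167.6279) → (267.0287,146.8615) → (273.7761,126.0951) → (291.4411,113.2608) → (313.2761,113.2608) → (330.9411,126.0951) → (337.6885,146.8615), returning to the start.

Shape 2 is a rectangle drawn with `<polygon>`. Its stroke #ff00ff means cut at S879, F888. After flipping Y the toolpath is (108.5199,227.4625) → (184.8335,227.4625) → (184.8335,168.3290) → (108.5199,168.3290) → (108.5199,227.4625), returning to the start.

Shape 3 is a closed polygon drawn with `<polygon>`. Its stroke #ff00ff means cut at S879, F888. After flipping Y the toolpath is (173.6946,153.5243) → (237.9549,229.2506) → (55.5305,222.3637) → (104.2194,225.2380) → (199.8500,17.6645) → (57.6889,125.5114) → (173.6946,153.5243), returning to the start.

Shape 4 is a rectangle drawn with `<rect>`. Its stroke #ff00ff means cut at S879, F888. After flipping Y the toolpath is (76.9387,168.9362) → (233.1469,168.9362) → (233.1469,93.3836) → (76.9387,93.3836) → (76.9387,168.9362), returning to the start.

Shape 5 is a circle drawn with `<circle>`. Its stroke #ff00ff means cut at S879, F888. After flipping Y the toolpath is (245.6759,215.5397) → (243.7301,221.5282) → (238.6360,225.2293) → (232.3394,225.2293) → (227.2453,221.5282) → (225.2995,215.5397) → (227.2453,209.5512) → (232.3394,205.8501) → (238.6360,205.8501) → (243.7301,209.5512) → (245.6759,215.5397), returning to the start.

Shape 6 is a rectangle drawn with `<path>`. Its stroke #0000ff means score at S561, F2574. After flipping Y the toolpath is (106.3213,138.9131) → (176.2319,138.9131) → (176.2319,127.6313) → (106.3213,127.6313) → (106.3213,138.9131), returning to the start.

Shape 7 is a regular polygon drawn with `<path>`. Its stroke #ff00ff means cut at S879, F888. After flipping Y the toolpath is (182.5587,218.1418) → (185.3386,208.3479) → (175.5447,205.5680) → (172.7648,215.3619) → (182.5587,218.1418), returning to the start.

(bCNC post)
(Date: synthetic)
G21
G90
G0 X337.6885 Y146.8615
M3 S561
G1 X330.9411 Y167.6279 F2574
G1 X313.2761 Y180.4622
G1 X291.4411 Y180.4622
G1 X273.7761 Y167.6279
G1 X267.0287 Y146.8615
G1 X273.7761 Y126.0951
G1 X291.4411 Y113.2608
G1 X313.2761 Y113.2608
G1 X330.9411 Y126.0951
G1 X337.6885 Y146.8615
M5
G0 X108.5199 Y227.4625
M3 S879
G1 X184.8335 Y227.4625 F888
G1 X184.8335 Y168.3290
G1 X108.5199 Y168.3290
G1 X108.5199 Y227.4625
M5
G0 X173.6946 Y153.5243
M3 S879
G1 X237.9549 Y229.2506 F888
G1 X55.5305 Y222.3637
G1 X104.2194 Y225.2380
G1 X199.8500 Y17.6645
G1 X57.6889 Y125.5114
G1 X173.6946 Y153.5243
M5
G0 X76.9387 Y168.9362
M3 S879
G1 X233.1469 Y168.9362 F888
G1 X233.1469 Y93.3836
G1 X76.9387 Y93.3836
G1 X76.9387 Y168.9362
M5
G0 X245.6759 Y215.5397
M3 S879
G1 X243.7301 Y221.5282 F888
G1 X238.6360 Y225.2293
G1 X232.3394 Y225.2293
G1 X227.2453 Y221.5282
G1 X225.2995 Y215.5397
G1 X227.2453 Y209.5512
G1 X232.3394 Y205.8501
G1 X238.6360 Y205.8501
G1 X243.7301 Y209.5512
G1 X245.6759 Y215.5397
M5
G0 X106.3213 Y138.9131
M3 S561
G1 X176.2319 Y138.9131 F2574
G1 X176.2319 Y127.6313
G1 X106.3213 Y127.6313
G1 X106.3213 Y138.9131
M5
G0 X182.5587 Y218.1418
M3 S879
G1 X185.3386 Y208.3479 F888
G1 X175.5447 Y205.5680
G1 X172.7648 Y215.3619
G1 X182.5587 Y218.1418
M5
G0 X0.0000 Y0.0000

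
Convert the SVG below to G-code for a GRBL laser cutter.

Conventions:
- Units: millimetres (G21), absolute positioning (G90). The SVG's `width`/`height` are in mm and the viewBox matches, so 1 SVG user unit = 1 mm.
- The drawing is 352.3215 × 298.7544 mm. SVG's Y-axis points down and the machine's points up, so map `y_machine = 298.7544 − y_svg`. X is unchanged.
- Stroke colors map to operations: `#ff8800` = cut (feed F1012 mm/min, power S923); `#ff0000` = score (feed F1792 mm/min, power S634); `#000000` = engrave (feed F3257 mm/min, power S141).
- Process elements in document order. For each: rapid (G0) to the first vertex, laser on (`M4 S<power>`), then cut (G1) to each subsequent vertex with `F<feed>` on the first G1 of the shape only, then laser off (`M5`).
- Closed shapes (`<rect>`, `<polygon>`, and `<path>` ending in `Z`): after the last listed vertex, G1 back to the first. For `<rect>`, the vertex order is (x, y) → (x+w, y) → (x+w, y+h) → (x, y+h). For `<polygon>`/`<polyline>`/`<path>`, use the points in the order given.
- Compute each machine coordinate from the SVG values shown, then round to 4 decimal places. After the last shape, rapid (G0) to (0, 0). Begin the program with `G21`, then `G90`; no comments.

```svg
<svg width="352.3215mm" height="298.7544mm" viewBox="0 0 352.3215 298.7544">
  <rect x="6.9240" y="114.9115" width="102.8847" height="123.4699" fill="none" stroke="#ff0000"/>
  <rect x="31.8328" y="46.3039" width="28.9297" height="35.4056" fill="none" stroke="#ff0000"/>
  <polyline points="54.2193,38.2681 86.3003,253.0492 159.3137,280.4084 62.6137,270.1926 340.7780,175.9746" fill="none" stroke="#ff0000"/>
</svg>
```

G21
G90
G0 X6.9240 Y183.8429
M4 S634
G1 X109.8087 Y183.8429 F1792
G1 X109.8087 Y60.3730
G1 X6.9240 Y60.3730
G1 X6.9240 Y183.8429
M5
G0 X31.8328 Y252.4505
M4 S634
G1 X60.7625 Y252.4505 F1792
G1 X60.7625 Y217.0449
G1 X31.8328 Y217.0449
G1 X31.8328 Y252.4505
M5
G0 X54.2193 Y260.4863
M4 S634
G1 X86.3003 Y45.7052 F1792
G1 X159.3137 Y18.3460
G1 X62.6137 Y28.5618
G1 X340.7780 Y122.7798
M5
G0 X0.0000 Y0.0000

1 u = 1 mm; y_m = 298.7544 − y.

[1] `<rect>` rectangle, #ff0000→score S634 F1792: (6.9240,183.8429) → (109.8087,183.8429) → (109.8087,60.3730) → (6.9240,60.3730) → (6.9240,183.8429) (closed)

[2] `<rect>` rectangle, #ff0000→score S634 F1792: (31.8328,252.4505) → (60.7625,252.4505) → (60.7625,217.0449) → (31.8328,217.0449) → (31.8328,252.4505) (closed)

[3] `<polyline>` open polyline, #ff0000→score S634 F1792: (54.2193,260.4863) → (86.3003,45.7052) → (159.3137,18.3460) → (62.6137,28.5618) → (340.7780,122.7798)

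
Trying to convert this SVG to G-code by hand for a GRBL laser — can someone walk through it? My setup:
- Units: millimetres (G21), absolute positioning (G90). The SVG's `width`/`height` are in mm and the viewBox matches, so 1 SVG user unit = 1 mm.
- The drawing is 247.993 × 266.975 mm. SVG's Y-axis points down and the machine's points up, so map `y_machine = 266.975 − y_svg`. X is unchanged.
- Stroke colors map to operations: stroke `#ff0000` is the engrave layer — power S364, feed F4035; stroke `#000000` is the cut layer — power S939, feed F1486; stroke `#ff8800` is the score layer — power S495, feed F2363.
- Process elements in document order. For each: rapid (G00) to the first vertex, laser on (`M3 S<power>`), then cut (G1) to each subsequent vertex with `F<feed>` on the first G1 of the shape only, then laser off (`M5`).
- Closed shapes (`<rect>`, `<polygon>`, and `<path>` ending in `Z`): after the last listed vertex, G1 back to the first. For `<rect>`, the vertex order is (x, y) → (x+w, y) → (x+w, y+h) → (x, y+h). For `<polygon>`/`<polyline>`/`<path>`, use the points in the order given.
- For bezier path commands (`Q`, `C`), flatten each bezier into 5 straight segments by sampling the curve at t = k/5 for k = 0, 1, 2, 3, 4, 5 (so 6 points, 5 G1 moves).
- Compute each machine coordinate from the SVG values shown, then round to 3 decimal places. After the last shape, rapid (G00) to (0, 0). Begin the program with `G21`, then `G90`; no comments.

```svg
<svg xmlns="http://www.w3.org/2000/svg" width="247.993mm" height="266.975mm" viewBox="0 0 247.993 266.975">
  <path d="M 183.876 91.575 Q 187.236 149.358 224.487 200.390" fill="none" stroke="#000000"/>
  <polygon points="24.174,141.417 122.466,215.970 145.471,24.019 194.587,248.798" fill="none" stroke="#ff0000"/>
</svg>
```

Since the viewBox matches the mm dimensions, user units are millimetres directly. The only transform is the Y-flip y_m = 266.975 − y_svg.

Shape 1 is a quadratic bezier drawn with `<path>`. Its stroke #000000 means cut at S939, F1486. After flipping Y the toolpath is (183.876,175.400) → (186.576,152.557) → (191.987,130.254) → (200.109,108.491) → (210.942,87.268) → (224.487,66.585).

Shape 2 is a closed polygon drawn with `<polygon>`. Its stroke #ff0000 means engrave at S364, F4035. After flipping Y the toolpath is (24.174,125.558) → (122.466,51.005) → (145.471,242.956) → (194.587,18.177) → (24.174,125.558), returning to the start.

G21
G90
G00 X183.876 Y175.400
M3 S939
G1 X186.576 Y152.557 F1486
G1 X191.987 Y130.254
G1 X200.109 Y108.491
G1 X210.942 Y87.268
G1 X224.487 Y66.585
M5
G00 X24.174 Y125.558
M3 S364
G1 X122.466 Y51.005 F4035
G1 X145.471 Y242.956
G1 X194.587 Y18.177
G1 X24.174 Y125.558
M5
G00 X0.000 Y0.000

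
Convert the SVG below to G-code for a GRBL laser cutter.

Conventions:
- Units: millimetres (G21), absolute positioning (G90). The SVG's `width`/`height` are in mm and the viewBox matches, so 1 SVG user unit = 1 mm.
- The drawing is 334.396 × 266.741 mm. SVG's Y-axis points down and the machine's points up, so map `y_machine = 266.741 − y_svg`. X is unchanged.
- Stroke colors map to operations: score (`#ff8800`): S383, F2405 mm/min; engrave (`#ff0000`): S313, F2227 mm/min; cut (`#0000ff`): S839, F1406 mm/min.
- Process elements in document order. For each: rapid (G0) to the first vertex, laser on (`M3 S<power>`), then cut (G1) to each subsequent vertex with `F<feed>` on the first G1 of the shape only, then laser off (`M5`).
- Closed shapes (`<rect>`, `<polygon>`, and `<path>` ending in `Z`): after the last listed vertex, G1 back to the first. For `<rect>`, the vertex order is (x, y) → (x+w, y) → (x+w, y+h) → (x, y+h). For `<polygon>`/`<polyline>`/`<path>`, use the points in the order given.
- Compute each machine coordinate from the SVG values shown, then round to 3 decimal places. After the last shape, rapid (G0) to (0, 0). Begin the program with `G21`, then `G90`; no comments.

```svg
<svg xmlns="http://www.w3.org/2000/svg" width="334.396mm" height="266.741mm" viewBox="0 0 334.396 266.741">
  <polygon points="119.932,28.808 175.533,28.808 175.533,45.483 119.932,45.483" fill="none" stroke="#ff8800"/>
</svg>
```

G21
G90
G0 X119.932 Y237.933
M3 S383
G1 X175.533 Y237.933 F2405
G1 X175.533 Y221.258
G1 X119.932 Y221.258
G1 X119.932 Y237.933
M5
G0 X0.000 Y0.000

Since the viewBox matches the mm dimensions, user units are millimetres directly. The only transform is the Y-flip y_m = 266.741 − y_svg.

Shape 1 is a rectangle drawn with `<polygon>`. Its stroke #ff8800 means score at S383, F2405. After flipping Y the toolpath is (119.932,237.933) → (175.533,237.933) → (175.533,221.258) → (119.932,221.258) → (119.932,237.933), returning to the start.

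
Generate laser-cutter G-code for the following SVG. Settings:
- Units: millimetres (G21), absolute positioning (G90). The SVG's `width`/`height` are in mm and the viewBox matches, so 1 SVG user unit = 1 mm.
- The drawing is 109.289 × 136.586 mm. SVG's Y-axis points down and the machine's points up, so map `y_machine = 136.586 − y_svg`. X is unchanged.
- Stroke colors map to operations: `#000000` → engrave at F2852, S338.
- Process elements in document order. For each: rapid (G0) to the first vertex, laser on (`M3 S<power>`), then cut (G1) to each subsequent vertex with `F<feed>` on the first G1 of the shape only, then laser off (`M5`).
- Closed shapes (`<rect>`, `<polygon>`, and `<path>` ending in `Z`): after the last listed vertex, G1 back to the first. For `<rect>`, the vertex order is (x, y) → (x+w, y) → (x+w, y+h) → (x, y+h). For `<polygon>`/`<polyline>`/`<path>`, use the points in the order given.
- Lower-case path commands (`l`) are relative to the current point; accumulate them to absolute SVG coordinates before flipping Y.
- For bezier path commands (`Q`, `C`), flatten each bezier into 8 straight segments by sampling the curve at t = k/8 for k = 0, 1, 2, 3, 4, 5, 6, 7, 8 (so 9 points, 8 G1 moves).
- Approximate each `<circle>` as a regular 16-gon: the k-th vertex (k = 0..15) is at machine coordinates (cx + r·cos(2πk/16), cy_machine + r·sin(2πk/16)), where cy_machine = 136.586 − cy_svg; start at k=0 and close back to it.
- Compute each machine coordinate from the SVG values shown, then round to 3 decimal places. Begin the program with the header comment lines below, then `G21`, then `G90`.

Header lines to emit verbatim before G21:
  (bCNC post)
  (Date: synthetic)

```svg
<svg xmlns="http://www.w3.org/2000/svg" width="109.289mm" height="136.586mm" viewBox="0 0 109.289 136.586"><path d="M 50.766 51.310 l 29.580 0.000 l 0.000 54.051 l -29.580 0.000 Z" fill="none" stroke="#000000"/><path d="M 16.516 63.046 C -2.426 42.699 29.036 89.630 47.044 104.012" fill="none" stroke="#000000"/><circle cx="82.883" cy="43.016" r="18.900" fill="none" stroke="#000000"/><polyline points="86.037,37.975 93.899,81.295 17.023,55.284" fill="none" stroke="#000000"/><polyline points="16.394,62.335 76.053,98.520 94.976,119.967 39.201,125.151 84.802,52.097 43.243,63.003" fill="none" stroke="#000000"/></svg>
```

viewBox `0 0 109.289 136.586` with mm width/height → 1 unit = 1 mm. Flip: y_m = 136.586 − y_svg.

**Shape 1** — `<path>` rectangle, stroke `#000000` → engrave (S338, F2852). Machine vertices: (50.766,85.276) → (80.346,85.276) → (80.346,31.225) → (50.766,31.225) → (50.766,85.276). Closed: final G1 returns to the first vertex.

**Shape 2** — `<path>` cubic bezier, stroke `#000000` → engrave (S338, F2852). Control points (SVG): P0=(16.516,63.046), P1=(-2.426,42.699), P2=(29.036,89.630), P3=(47.044,104.012); sampled at t=k/8. Machine vertices: (16.516,73.540) → (11.651,78.211) → (10.762,77.745) → (13.103,73.312) → (17.924,66.080) → (24.477,57.221) → (32.013,47.904) → (39.785,39.298) → (47.044,32.574). Open path.

**Shape 3** — `<circle>` circle, stroke `#000000` → engrave (S338, F2852). Machine vertices: (101.783,93.570) → (100.344,100.803) → (96.247,106.934) → (90.116,111.031) → (82.883,112.470) → (75.650,111.031) → (69.519,106.934) → (65.422,100.803) → (63.983,93.570) → (65.422,86.337) → (69.519,80.206) → (75.650,76.109) → (82.883,74.670) → (90.116,76.109) → (96.247,80.206) → (100.344,86.337) → (101.783,93.570). Closed: final G1 returns to the first vertex.

**Shape 4** — `<polyline>` open polyline, stroke `#000000` → engrave (S338, F2852). Machine vertices: (86.037,98.611) → (93.899,55.291) → (17.023,81.302). Open path.

**Shape 5** — `<polyline>` open polyline, stroke `#000000` → engrave (S338, F2852). Machine vertices: (16.394,74.251) → (76.053,38.066) → (94.976,16.619) → (39.201,11.435) → (84.802,84.489) → (43.243,73.583). Open path.

(bCNC post)
(Date: synthetic)
G21
G90
G0 X50.766 Y85.276
M3 S338
G1 X80.346 Y85.276 F2852
G1 X80.346 Y31.225
G1 X50.766 Y31.225
G1 X50.766 Y85.276
M5
G0 X16.516 Y73.540
M3 S338
G1 X11.651 Y78.211 F2852
G1 X10.762 Y77.745
G1 X13.103 Y73.312
G1 X17.924 Y66.080
G1 X24.477 Y57.221
G1 X32.013 Y47.904
G1 X39.785 Y39.298
G1 X47.044 Y32.574
M5
G0 X101.783 Y93.570
M3 S338
G1 X100.344 Y100.803 F2852
G1 X96.247 Y106.934
G1 X90.116 Y111.031
G1 X82.883 Y112.470
G1 X75.650 Y111.031
G1 X69.519 Y106.934
G1 X65.422 Y100.803
G1 X63.983 Y93.570
G1 X65.422 Y86.337
G1 X69.519 Y80.206
G1 X75.650 Y76.109
G1 X82.883 Y74.670
G1 X90.116 Y76.109
G1 X96.247 Y80.206
G1 X100.344 Y86.337
G1 X101.783 Y93.570
M5
G0 X86.037 Y98.611
M3 S338
G1 X93.899 Y55.291 F2852
G1 X17.023 Y81.302
M5
G0 X16.394 Y74.251
M3 S338
G1 X76.053 Y38.066 F2852
G1 X94.976 Y16.619
G1 X39.201 Y11.435
G1 X84.802 Y84.489
G1 X43.243 Y73.583
M5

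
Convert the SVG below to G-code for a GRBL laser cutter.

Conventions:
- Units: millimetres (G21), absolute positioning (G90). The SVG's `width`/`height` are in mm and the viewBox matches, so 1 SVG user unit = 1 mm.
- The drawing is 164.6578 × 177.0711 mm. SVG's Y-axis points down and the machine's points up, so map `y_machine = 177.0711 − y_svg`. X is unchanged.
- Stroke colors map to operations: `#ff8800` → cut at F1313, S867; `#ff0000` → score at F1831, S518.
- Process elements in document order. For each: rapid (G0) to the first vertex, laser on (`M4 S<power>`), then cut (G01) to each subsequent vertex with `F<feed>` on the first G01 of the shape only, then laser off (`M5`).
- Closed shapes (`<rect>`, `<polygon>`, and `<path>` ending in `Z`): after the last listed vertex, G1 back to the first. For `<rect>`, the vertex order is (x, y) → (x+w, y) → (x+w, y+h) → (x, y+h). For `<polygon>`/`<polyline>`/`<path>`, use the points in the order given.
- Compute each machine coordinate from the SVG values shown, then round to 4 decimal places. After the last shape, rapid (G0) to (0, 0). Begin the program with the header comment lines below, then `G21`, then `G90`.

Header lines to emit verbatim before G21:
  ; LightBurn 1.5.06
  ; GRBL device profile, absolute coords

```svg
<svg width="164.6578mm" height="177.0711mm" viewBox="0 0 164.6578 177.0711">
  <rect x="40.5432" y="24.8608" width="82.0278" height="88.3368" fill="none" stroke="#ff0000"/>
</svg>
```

; LightBurn 1.5.06
; GRBL device profile, absolute coords
G21
G90
G0 X40.5432 Y152.2103
M4 S518
G01 X122.5710 Y152.2103 F1831
G01 X122.5710 Y63.8735
G01 X40.5432 Y63.8735
G01 X40.5432 Y152.2103
M5
G0 X0.0000 Y0.0000

1 u = 1 mm; y_m = 177.0711 − y.

[1] `<rect>` rectangle, #ff0000→score S518 F1831: (40.5432,152.2103) → (122.5710,152.2103) → (122.5710,63.8735) → (40.5432,63.8735) → (40.5432,152.2103) (closed)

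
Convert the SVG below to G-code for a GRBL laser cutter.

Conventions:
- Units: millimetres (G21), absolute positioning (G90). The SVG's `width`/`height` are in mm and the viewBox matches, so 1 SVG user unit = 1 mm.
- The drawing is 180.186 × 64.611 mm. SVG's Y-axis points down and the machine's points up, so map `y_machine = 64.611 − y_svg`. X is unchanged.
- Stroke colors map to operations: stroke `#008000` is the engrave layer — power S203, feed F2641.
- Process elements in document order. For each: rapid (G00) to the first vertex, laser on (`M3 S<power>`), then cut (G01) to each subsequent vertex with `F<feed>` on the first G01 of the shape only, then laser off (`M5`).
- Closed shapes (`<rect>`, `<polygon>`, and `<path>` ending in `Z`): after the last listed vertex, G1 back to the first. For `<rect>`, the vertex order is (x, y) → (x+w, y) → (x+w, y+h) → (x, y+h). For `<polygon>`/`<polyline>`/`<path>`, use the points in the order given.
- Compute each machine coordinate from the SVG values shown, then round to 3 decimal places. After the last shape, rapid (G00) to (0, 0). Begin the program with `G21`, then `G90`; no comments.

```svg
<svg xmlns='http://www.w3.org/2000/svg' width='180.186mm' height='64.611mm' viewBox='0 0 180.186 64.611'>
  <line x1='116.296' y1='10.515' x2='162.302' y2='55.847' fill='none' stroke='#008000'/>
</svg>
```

1 u = 1 mm; y_m = 64.611 − y.

[1] `<line>` line segment, #008000→engrave S203 F2641: (116.296,54.096) → (162.302,8.764)

G21
G90
G00 X116.296 Y54.096
M3 S203
G01 X162.302 Y8.764 F2641
M5
G00 X0.000 Y0.000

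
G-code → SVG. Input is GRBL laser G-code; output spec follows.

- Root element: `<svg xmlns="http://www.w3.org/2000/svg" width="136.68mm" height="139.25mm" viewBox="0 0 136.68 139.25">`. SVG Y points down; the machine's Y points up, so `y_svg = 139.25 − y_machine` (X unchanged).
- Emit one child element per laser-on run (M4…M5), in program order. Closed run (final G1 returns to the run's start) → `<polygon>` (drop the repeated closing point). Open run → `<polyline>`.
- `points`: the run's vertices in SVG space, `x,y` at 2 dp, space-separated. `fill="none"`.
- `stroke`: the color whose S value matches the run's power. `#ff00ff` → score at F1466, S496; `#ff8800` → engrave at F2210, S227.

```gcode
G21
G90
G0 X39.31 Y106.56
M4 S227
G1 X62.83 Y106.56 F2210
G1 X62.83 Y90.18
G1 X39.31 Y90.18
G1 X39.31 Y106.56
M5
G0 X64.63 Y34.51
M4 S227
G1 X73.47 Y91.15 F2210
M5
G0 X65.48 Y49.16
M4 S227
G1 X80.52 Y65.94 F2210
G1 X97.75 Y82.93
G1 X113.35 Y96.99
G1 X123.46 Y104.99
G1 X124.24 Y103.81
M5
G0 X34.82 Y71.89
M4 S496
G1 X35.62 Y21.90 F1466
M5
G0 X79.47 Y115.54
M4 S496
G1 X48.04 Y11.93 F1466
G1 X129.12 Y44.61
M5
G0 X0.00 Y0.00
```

Each laser-on run becomes one SVG element. Flip Y back into SVG space with y_svg = 139.25 − y_machine.

Run 1: S227 ⇒ engrave layer `#ff8800`. The run returns to its start, so emit a `<polygon>` with points (Y-flipped): 39.31,32.69 62.83,32.69 62.83,49.07 39.31,49.07.

Run 2: S227 ⇒ engrave layer `#ff8800`. The run is open, so emit a `<polyline>` with points (Y-flipped): 64.63,104.74 73.47,48.10.

Run 3: the run's S227 means `#ff8800` (engrave). The run is open, so emit a `<polyline>` with points (Y-flipped): 65.48,90.09 80.52,73.31 97.75,56.32 113.35,42.26 123.46,34.26 124.24,35.44.

Run 4: the run's S496 means `#ff00ff` (score). The run is open, so emit a `<polyline>` with points (Y-flipped): 34.82,67.36 35.62,117.35.

Run 5: power S496 maps to stroke `#ff00ff` (score). The run is open, so emit a `<polyline>` with points (Y-flipped): 79.47,23.71 48.04,127.32 129.12,94.64.

<svg xmlns="http://www.w3.org/2000/svg" width="136.68mm" height="139.25mm" viewBox="0 0 136.68 139.25">
  <polygon points="39.31,32.69 62.83,32.69 62.83,49.07 39.31,49.07" fill="none" stroke="#ff8800"/>
  <polyline points="64.63,104.74 73.47,48.10" fill="none" stroke="#ff8800"/>
  <polyline points="65.48,90.09 80.52,73.31 97.75,56.32 113.35,42.26 123.46,34.26 124.24,35.44" fill="none" stroke="#ff8800"/>
  <polyline points="34.82,67.36 35.62,117.35" fill="none" stroke="#ff00ff"/>
  <polyline points="79.47,23.71 48.04,127.32 129.12,94.64" fill="none" stroke="#ff00ff"/>
</svg>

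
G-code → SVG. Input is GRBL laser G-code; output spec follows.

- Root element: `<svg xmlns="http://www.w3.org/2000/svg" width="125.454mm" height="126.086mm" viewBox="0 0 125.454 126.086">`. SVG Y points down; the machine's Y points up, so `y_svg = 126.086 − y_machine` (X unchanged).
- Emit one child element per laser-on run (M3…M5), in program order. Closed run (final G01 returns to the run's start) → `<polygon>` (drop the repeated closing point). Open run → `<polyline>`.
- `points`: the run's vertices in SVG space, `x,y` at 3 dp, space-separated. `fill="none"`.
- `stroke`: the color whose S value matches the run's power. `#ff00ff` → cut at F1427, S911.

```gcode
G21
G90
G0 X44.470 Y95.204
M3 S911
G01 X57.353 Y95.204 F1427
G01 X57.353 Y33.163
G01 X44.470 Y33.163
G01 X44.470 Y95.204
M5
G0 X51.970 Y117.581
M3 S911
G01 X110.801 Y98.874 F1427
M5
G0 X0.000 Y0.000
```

Machine Y-up, SVG Y-down with viewBox height 126.086, so y_svg = 126.086 − y_machine; X carries over. Every run uses S911, so all elements get stroke `#ff00ff` (cut).

Run 1: The run returns to its start, so emit a `<polygon>` with points (Y-flipped): 44.470,30.882 57.353,30.882 57.353,92.923 44.470,92.923.

Run 2: The run is open, so emit a `<polyline>` with points (Y-flipped): 51.970,8.505 110.801,27.212.

<svg xmlns="http://www.w3.org/2000/svg" width="125.454mm" height="126.086mm" viewBox="0 0 125.454 126.086">
  <polygon points="44.470,30.882 57.353,30.882 57.353,92.923 44.470,92.923" fill="none" stroke="#ff00ff"/>
  <polyline points="51.970,8.505 110.801,27.212" fill="none" stroke="#ff00ff"/>
</svg>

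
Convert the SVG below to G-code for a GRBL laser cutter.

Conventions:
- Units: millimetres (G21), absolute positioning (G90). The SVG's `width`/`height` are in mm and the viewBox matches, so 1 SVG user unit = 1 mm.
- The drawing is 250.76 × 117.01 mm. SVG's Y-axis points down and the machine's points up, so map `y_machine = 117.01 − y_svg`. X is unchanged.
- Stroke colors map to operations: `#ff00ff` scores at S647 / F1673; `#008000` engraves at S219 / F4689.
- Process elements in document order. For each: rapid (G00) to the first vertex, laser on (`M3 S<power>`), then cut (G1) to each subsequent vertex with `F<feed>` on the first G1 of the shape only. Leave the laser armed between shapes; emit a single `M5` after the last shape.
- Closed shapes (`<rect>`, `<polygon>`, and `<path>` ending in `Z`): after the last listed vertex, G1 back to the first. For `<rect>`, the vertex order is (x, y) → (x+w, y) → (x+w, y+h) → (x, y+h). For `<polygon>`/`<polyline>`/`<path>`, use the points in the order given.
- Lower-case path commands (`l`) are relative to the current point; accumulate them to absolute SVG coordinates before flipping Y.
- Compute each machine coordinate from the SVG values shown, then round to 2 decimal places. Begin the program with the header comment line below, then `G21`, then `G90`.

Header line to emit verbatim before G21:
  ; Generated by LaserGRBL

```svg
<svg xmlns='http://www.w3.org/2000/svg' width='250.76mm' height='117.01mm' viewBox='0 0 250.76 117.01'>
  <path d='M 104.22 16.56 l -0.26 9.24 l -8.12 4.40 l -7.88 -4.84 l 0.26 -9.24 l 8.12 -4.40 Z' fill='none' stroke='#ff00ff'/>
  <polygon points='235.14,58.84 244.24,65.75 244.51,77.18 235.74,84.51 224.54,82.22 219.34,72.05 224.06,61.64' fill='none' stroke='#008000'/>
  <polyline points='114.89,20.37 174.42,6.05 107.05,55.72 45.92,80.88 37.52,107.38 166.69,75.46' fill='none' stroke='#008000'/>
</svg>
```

; Generated by LaserGRBL
G21
G90
G00 X104.22 Y100.45
M3 S647
G1 X103.96 Y91.21 F1673
G1 X95.84 Y86.81
G1 X87.96 Y91.65
G1 X88.22 Y100.89
G1 X96.34 Y105.29
G1 X104.22 Y100.45
G00 X235.14 Y58.17
M3 S219
G1 X244.24 Y51.26 F4689
G1 X244.51 Y39.83
G1 X235.74 Y32.50
G1 X224.54 Y34.79
G1 X219.34 Y44.96
G1 X224.06 Y55.37
G1 X235.14 Y58.17
G00 X114.89 Y96.64
M3 S219
G1 X174.42 Y110.96 F4689
G1 X107.05 Y61.29
G1 X45.92 Y36.13
G1 X37.52 Y9.63
G1 X166.69 Y41.55
M5

1 u = 1 mm; y_m = 117.01 − y.

[1] `<path>` regular polygon, #ff00ff→score S647 F1673: (104.22,100.45) → (103.96,91.21) → (95.84,86.81) → (87.96,91.65) → (88.22,100.89) → (96.34,105.29) → (104.22,100.45) (closed)

[2] `<polygon>` regular polygon, #008000→engrave S219 F4689: (235.14,58.17) → (244.24,51.26) → (244.51,39.83) → (235.74,32.50) → (224.54,34.79) → (219.34,44.96) → (224.06,55.37) → (235.14,58.17) (closed)

[3] `<polyline>` open polyline, #008000→engrave S219 F4689: (114.89,96.64) → (174.42,110.96) → (107.05,61.29) → (45.92,36.13) → (37.52,9.63) → (166.69,41.55)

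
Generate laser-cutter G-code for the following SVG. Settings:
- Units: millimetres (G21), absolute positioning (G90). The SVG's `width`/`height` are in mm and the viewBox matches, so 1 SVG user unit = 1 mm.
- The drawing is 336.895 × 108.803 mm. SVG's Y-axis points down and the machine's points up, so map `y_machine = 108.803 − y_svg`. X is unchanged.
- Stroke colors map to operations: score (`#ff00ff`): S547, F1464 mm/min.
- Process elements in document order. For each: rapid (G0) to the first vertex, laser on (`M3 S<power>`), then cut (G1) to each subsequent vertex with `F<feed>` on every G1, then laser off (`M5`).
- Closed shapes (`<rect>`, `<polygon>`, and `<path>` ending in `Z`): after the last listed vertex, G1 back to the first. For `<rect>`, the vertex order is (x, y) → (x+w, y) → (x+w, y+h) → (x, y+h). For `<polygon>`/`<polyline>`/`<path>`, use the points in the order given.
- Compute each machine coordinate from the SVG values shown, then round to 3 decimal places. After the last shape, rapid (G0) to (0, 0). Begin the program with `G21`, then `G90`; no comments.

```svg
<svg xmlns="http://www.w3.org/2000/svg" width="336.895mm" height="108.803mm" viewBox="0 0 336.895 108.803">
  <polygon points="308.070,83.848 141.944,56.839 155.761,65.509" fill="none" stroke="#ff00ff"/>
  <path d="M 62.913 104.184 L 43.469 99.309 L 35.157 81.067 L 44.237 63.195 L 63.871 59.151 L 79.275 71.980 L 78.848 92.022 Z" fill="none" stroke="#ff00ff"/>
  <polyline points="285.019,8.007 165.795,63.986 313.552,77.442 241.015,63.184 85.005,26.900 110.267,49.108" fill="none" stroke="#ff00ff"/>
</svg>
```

G21
G90
G0 X308.070 Y24.955
M3 S547
G1 X141.944 Y51.964 F1464
G1 X155.761 Y43.294 F1464
G1 X308.070 Y24.955 F1464
M5
G0 X62.913 Y4.619
M3 S547
G1 X43.469 Y9.494 F1464
G1 X35.157 Y27.736 F1464
G1 X44.237 Y45.608 F1464
G1 X63.871 Y49.652 F1464
G1 X79.275 Y36.823 F1464
G1 X78.848 Y16.781 F1464
G1 X62.913 Y4.619 F1464
M5
G0 X285.019 Y100.796
M3 S547
G1 X165.795 Y44.817 F1464
G1 X313.552 Y31.361 F1464
G1 X241.015 Y45.619 F1464
G1 X85.005 Y81.903 F1464
G1 X110.267 Y59.695 F1464
M5
G0 X0.000 Y0.000

Since the viewBox matches the mm dimensions, user units are millimetres directly. The only transform is the Y-flip y_m = 108.803 − y_svg.

Shape 1 is a closed polygon drawn with `<polygon>`. Its stroke #ff00ff means score at S547, F1464. After flipping Y the toolpath is (308.070,24.955) → (141.944,51.964) → (155.761,43.294) → (308.070,24.955), returning to the start.

Shape 2 is a regular polygon drawn with `<path>`. Its stroke #ff00ff means score at S547, F1464. After flipping Y the toolpath is (62.913,4.619) → (43.469,9.494) → (35.157,27.736) → (44.237,45.608) → (63.871,49.652) → (79.275,36.823) → (78.848,16.781) → (62.913,4.619), returning to the start.

Shape 3 is a open polyline drawn with `<polyline>`. Its stroke #ff00ff means score at S547, F1464. After flipping Y the toolpath is (285.019,100.796) → (165.795,44.817) → (313.552,31.361) → (241.015,45.619) → (85.005,81.903) → (110.267,59.695).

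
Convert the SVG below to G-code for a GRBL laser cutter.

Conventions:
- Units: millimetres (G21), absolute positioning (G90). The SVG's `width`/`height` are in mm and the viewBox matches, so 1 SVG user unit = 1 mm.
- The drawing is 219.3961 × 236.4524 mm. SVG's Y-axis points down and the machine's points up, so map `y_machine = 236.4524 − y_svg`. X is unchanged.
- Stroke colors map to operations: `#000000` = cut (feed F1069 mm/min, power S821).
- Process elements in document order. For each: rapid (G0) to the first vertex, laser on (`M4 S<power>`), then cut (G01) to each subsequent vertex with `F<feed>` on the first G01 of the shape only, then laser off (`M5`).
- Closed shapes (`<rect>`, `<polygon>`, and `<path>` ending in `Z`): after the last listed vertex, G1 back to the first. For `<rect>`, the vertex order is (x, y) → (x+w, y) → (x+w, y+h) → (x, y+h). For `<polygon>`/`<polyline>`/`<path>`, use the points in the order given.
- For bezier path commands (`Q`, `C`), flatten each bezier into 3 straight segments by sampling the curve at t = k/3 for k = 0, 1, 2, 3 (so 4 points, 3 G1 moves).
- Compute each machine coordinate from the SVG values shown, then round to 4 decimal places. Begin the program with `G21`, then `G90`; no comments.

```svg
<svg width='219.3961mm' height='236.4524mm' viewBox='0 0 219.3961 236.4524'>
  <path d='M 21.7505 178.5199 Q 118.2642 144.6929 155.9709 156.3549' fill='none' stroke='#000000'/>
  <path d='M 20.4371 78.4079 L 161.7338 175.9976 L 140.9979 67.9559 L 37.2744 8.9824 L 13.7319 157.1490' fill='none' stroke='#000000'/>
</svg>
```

viewBox `0 0 219.3961 236.4524` with mm width/height → 1 unit = 1 mm. Flip: y_m = 236.4524 − y_svg.

**Shape 1** — `<path>` quadratic bezier, stroke `#000000` → cut (S821, F1069). Control points (SVG): P0=(21.7505,178.5199), P1=(118.2642,144.6929), P2=(155.9709,156.3549); sampled at t=k/3. Machine vertices: (21.7505,57.9325) → (79.5589,75.4295) → (124.2990,82.8178) → (155.9709,80.0975). Open path.

**Shape 2** — `<path>` open polyline, stroke `#000000` → cut (S821, F1069). Machine vertices: (20.4371,158.0445) → (161.7338,60.4548) → (140.9979,168.4965) → (37.2744,227.4700) → (13.7319,79.3034). Open path.

G21
G90
G0 X21.7505 Y57.9325
M4 S821
G01 X79.5589 Y75.4295 F1069
G01 X124.2990 Y82.8178
G01 X155.9709 Y80.0975
M5
G0 X20.4371 Y158.0445
M4 S821
G01 X161.7338 Y60.4548 F1069
G01 X140.9979 Y168.4965
G01 X37.2744 Y227.4700
G01 X13.7319 Y79.3034
M5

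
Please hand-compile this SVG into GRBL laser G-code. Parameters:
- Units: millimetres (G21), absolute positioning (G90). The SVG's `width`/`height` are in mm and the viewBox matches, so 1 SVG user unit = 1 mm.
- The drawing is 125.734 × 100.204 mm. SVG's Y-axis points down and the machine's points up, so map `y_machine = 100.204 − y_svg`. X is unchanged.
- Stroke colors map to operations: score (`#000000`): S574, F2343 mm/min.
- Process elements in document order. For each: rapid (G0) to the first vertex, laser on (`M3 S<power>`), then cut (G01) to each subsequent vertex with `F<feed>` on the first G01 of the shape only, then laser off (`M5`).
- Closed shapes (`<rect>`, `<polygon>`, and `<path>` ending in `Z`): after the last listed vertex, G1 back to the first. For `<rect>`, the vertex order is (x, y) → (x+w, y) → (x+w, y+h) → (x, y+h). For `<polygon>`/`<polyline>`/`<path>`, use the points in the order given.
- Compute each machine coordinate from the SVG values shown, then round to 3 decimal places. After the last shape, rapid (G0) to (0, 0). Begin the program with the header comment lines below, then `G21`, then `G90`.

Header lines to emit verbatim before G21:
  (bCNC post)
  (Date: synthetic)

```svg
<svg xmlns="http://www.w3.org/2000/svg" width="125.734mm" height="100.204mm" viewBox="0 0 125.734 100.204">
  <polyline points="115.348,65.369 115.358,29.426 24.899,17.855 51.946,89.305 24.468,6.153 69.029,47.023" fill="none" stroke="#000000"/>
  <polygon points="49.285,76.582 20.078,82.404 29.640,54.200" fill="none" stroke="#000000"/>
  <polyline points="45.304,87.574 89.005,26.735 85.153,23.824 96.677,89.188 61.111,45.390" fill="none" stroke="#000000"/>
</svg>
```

1 u = 1 mm; y_m = 100.204 − y.

[1] `<polyline>` open polyline, #000000→score S574 F2343: (115.348,34.835) → (115.358,70.778) → (24.899,82.349) → (51.946,10.899) → (24.468,94.051) → (69.029,53.181)

[2] `<polygon>` regular polygon, #000000→score S574 F2343: (49.285,23.622) → (20.078,17.800) → (29.640,46.004) → (49.285,23.622) (closed)

[3] `<polyline>` open polyline, #000000→score S574 F2343: (45.304,12.630) → (89.005,73.469) → (85.153,76.380) → (96.677,11.016) → (61.111,54.814)

(bCNC post)
(Date: synthetic)
G21
G90
G0 X115.348 Y34.835
M3 S574
G01 X115.358 Y70.778 F2343
G01 X24.899 Y82.349
G01 X51.946 Y10.899
G01 X24.468 Y94.051
G01 X69.029 Y53.181
M5
G0 X49.285 Y23.622
M3 S574
G01 X20.078 Y17.800 F2343
G01 X29.640 Y46.004
G01 X49.285 Y23.622
M5
G0 X45.304 Y12.630
M3 S574
G01 X89.005 Y73.469 F2343
G01 X85.153 Y76.380
G01 X96.677 Y11.016
G01 X61.111 Y54.814
M5
G0 X0.000 Y0.000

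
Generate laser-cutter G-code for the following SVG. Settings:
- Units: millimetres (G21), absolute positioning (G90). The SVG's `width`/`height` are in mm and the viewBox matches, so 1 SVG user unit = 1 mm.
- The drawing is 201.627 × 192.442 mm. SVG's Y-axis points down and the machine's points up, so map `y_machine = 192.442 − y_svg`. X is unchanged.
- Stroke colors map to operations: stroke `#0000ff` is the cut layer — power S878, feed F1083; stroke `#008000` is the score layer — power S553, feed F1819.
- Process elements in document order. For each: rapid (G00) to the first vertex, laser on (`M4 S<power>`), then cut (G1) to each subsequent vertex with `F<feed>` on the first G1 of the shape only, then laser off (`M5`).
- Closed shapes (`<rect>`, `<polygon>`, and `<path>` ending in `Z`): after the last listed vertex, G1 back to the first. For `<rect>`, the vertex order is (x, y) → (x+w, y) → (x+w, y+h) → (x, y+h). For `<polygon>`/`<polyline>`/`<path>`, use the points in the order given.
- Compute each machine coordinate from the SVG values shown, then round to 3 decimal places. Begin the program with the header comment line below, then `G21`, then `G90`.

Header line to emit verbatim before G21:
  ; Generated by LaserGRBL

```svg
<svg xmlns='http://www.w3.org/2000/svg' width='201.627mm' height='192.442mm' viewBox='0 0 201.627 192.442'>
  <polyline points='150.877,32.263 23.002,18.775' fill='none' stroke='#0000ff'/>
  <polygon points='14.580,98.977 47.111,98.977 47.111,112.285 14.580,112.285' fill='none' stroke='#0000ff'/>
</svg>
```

Since the viewBox matches the mm dimensions, user units are millimetres directly. The only transform is the Y-flip y_m = 192.442 − y_svg.

Shape 1 is a line segment drawn with `<polyline>`. Its stroke #0000ff means cut at S878, F1083. After flipping Y the toolpath is (150.877,160.179) → (23.002,173.667).

Shape 2 is a rectangle drawn with `<polygon>`. Its stroke #0000ff means cut at S878, F1083. After flipping Y the toolpath is (14.580,93.465) → (47.111,93.465) → (47.111,80.157) → (14.580,80.157) → (14.580,93.465), returning to the start.

; Generated by LaserGRBL
G21
G90
G00 X150.877 Y160.179
M4 S878
G1 X23.002 Y173.667 F1083
M5
G00 X14.580 Y93.465
M4 S878
G1 X47.111 Y93.465 F1083
G1 X47.111 Y80.157
G1 X14.580 Y80.157
G1 X14.580 Y93.465
M5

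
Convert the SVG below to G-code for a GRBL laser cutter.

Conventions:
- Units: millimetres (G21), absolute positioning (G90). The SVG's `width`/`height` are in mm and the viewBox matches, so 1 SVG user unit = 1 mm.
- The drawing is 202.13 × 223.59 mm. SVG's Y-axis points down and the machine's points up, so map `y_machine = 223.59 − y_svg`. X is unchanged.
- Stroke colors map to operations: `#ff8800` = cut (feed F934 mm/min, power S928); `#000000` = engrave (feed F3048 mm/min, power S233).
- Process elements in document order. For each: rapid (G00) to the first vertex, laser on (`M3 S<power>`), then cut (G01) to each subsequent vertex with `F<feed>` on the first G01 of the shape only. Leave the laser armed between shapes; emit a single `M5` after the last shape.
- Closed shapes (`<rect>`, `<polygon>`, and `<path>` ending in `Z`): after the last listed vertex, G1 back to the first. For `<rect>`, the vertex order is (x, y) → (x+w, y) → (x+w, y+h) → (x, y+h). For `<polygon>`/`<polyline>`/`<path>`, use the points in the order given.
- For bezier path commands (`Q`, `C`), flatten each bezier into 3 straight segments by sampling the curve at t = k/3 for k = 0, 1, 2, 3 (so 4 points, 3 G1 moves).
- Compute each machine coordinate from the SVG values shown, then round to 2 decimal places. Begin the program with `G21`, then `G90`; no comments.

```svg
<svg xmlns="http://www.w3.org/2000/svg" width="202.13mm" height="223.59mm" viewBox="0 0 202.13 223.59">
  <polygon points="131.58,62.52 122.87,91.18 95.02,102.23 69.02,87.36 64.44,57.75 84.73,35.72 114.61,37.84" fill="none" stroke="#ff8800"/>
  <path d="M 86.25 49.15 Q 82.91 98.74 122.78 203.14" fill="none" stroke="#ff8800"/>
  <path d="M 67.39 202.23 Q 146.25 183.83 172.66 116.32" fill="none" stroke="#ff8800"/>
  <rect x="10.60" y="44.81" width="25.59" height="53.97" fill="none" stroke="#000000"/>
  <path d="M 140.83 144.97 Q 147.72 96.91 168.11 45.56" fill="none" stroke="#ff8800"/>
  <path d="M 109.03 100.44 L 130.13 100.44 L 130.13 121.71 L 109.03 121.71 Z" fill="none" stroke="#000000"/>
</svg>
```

viewBox `0 0 202.13 223.59` with mm width/height → 1 unit = 1 mm. Flip: y_m = 223.59 − y_svg.

**Shape 1** — `<polygon>` regular polygon, stroke `#ff8800` → cut (S928, F934). Machine vertices: (131.58,161.07) → (122.87,132.41) → (95.02,121.36) → (69.02,136.23) → (64.44,165.84) → (84.73,187.87) → (114.61,185.75) → (131.58,161.07). Closed: final G1 returns to the first vertex.

**Shape 2** — `<path>` quadratic bezier, stroke `#ff8800` → cut (S928, F934). Control points (SVG): P0=(86.25,49.15), P1=(82.91,98.74), P2=(122.78,203.14); sampled at t=k/3. Machine vertices: (86.25,174.44) → (88.82,135.29) → (101.00,83.96) → (122.78,20.45). Open path.

**Shape 3** — `<path>` quadratic bezier, stroke `#ff8800` → cut (S928, F934). Control points (SVG): P0=(67.39,202.23), P1=(146.25,183.83), P2=(172.66,116.32); sampled at t=k/3. Machine vertices: (67.39,21.36) → (114.14,39.08) → (149.23,67.72) → (172.66,107.27). Open path.

**Shape 4** — `<rect>` rectangle, stroke `#000000` → engrave (S233, F3048). Machine vertices: (10.60,178.78) → (36.19,178.78) → (36.19,124.81) → (10.60,124.81) → (10.60,178.78). Closed: final G1 returns to the first vertex.

**Shape 5** — `<path>` quadratic bezier, stroke `#ff8800` → cut (S928, F934). Control points (SVG): P0=(140.83,144.97), P1=(147.72,96.91), P2=(168.11,45.56); sampled at t=k/3. Machine vertices: (140.83,78.62) → (146.92,111.03) → (156.02,144.16) → (168.11,178.03). Open path.

**Shape 6** — `<path>` rectangle, stroke `#000000` → engrave (S233, F3048). Machine vertices: (109.03,123.15) → (130.13,123.15) → (130.13,101.88) → (109.03,101.88) → (109.03,123.15). Closed: final G1 returns to the first vertex.

G21
G90
G00 X131.58 Y161.07
M3 S928
G01 X122.87 Y132.41 F934
G01 X95.02 Y121.36
G01 X69.02 Y136.23
G01 X64.44 Y165.84
G01 X84.73 Y187.87
G01 X114.61 Y185.75
G01 X131.58 Y161.07
G00 X86.25 Y174.44
M3 S928
G01 X88.82 Y135.29 F934
G01 X101.00 Y83.96
G01 X122.78 Y20.45
G00 X67.39 Y21.36
M3 S928
G01 X114.14 Y39.08 F934
G01 X149.23 Y67.72
G01 X172.66 Y107.27
G00 X10.60 Y178.78
M3 S233
G01 X36.19 Y178.78 F3048
G01 X36.19 Y124.81
G01 X10.60 Y124.81
G01 X10.60 Y178.78
G00 X140.83 Y78.62
M3 S928
G01 X146.92 Y111.03 F934
G01 X156.02 Y144.16
G01 X168.11 Y178.03
G00 X109.03 Y123.15
M3 S233
G01 X130.13 Y123.15 F3048
G01 X130.13 Y101.88
G01 X109.03 Y101.88
G01 X109.03 Y123.15
M5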